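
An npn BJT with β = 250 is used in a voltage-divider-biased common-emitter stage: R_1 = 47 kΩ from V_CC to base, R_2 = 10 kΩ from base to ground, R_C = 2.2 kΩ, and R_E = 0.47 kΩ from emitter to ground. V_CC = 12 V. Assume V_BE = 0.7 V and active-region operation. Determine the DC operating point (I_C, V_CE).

I_C ≈ 2.8 mA, V_CE ≈ 4.6 V

Thevenize the base divider: V_Th = V_CC·R_2/(R_1+R_2) = 12×10/57 = 2.11 V, R_Th = R_1‖R_2 = 8.25 kΩ.
Base-emitter loop: V_Th = I_B·R_Th + V_BE + (β+1)I_B·R_E, so I_B = (2.11 − 0.7) / (8.25 + 251×0.47) = 0.0111 mA.
I_C = β·I_B = 250×0.0111 = 2.78 mA, and I_E = (β+1)I_B = 2.79 mA.
V_CE = V_CC − I_C·R_C − I_E·R_E = 12 − 2.78×2.2 − 2.79×0.47 = 4.56 V.
V_CE = 4.56 V > 0.2 V confirms active-region operation.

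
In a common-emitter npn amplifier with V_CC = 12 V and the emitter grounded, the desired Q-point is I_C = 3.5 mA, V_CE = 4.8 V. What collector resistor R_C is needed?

Collector loop: V_CC = I_C·R_C + V_CE.
R_C = (V_CC − V_CE)/I_C = (12 − 4.8)/3.5 = 2.06 kΩ.

R_C ≈ 2.1 kΩ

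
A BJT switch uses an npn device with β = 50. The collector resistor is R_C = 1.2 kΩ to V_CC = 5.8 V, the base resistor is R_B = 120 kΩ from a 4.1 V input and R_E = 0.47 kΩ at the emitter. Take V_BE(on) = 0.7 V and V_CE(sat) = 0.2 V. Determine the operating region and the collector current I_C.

active; I_C ≈ 1.2 mA

Assume active. Base-emitter loop: I_B = (V_BB − V_BE)/(R_B + (β+1)R_E) = (4.1 − 0.7)/(120 + 51×0.47) = 0.0236 mA.
I_C = β·I_B = 50×0.0236 = 1.18 mA.
V_CE = V_CC − I_C·R_C − I_E·R_E = 5.8 − 1.18×1.2 − 1.2×0.47 = 3.82 V > V_CE(sat), so the active-region assumption holds.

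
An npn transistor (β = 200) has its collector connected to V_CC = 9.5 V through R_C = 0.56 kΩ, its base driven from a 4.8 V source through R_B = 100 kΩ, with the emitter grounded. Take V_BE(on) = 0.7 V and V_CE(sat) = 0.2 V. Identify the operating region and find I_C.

active; I_C ≈ 8.2 mA

Assume active. Base-emitter loop: I_B = (V_BB − V_BE)/R_B = (4.8 − 0.7)/100 = 0.041 mA.
I_C = β·I_B = 200×0.041 = 8.2 mA.
V_CE = V_CC − I_C·R_C = 9.5 − 8.2×0.56 = 4.91 V > V_CE(sat), so the active-region assumption holds.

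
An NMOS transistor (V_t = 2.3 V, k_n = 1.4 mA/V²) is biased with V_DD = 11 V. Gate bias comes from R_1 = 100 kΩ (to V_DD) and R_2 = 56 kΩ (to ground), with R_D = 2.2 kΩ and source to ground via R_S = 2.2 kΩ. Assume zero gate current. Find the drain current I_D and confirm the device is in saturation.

V_G = V_DD·R_2/(R_1+R_2) = 11×56/156 = 3.95 V.
Assume saturation: I_D = (k_n/2)(V_GS − V_t)² with V_GS = V_G − I_D·R_S = 3.95 − 2.2·I_D.
Substituting gives 3.39·I_D² − 6.08·I_D + 1.9 = 0, with roots I_D = 0.404 or 1.39 mA.
The root I_D = 1.39 mA gives V_GS = 0.891 V ≤ V_t, so take I_D = 0.404 mA.
Then V_GS = 3.06 V and V_DS = V_DD − I_D(R_D+R_S) = 11 − 0.404×4.4 = 9.22 V.
Saturation requires V_DS ≥ V_GS − V_t = 0.76 V; 9.22 ≥ 0.76 ✓.

I_D ≈ 0.4 mA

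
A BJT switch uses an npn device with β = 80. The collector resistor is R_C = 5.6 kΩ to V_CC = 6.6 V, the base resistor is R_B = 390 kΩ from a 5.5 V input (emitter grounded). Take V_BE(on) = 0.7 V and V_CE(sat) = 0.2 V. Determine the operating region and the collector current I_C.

active; I_C ≈ 0.98 mA

Assume active. Base-emitter loop: I_B = (V_BB − V_BE)/R_B = (5.5 − 0.7)/390 = 0.0123 mA.
I_C = β·I_B = 80×0.0123 = 0.985 mA.
V_CE = V_CC − I_C·R_C = 6.6 − 0.985×5.6 = 1.09 V > V_CE(sat), so the active-region assumption holds.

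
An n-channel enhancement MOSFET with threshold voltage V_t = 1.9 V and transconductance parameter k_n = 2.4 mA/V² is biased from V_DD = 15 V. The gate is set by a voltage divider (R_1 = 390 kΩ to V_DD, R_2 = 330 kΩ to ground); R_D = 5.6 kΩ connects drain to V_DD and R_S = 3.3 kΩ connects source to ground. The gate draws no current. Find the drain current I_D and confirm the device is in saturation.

V_G = V_DD·R_2/(R_1+R_2) = 15×330/720 = 6.88 V.
Assume saturation: I_D = (k_n/2)(V_GS − V_t)² with V_GS = V_G − I_D·R_S = 6.88 − 3.3·I_D.
Substituting gives 13.1·I_D² − 40.4·I_D + 29.7 = 0, with roots I_D = 1.2 or 1.89 mA.
The root I_D = 1.89 mA gives V_GS = 0.646 V ≤ V_t, so take I_D = 1.2 mA.
Then V_GS = 2.9 V and V_DS = V_DD − I_D(R_D+R_S) = 15 − 1.2×8.9 = 4.28 V.
Saturation requires V_DS ≥ V_GS − V_t = 1 V; 4.28 ≥ 1 ✓.

I_D ≈ 1.2 mA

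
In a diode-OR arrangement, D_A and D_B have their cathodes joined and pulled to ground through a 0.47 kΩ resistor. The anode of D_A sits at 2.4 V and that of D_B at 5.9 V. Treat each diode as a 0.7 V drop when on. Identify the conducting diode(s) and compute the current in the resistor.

Assume both conduct. Then node N would need to be at both 2.4−0.7 = 1.7 V and 5.9−0.7 = 5.2 V, which is impossible.
Assume only D_B conducts: V_N = 5.9 − 0.7 = 5.2 V, so I_R = 5.2/0.47 = 11.1 mA.
Check D_A: its anode-to-cathode voltage is 2.4 − 5.2 = -2.8 V < 0.7 V, so it is off. The assumption is consistent.

Only D_B conducts; I_R ≈ 11 mA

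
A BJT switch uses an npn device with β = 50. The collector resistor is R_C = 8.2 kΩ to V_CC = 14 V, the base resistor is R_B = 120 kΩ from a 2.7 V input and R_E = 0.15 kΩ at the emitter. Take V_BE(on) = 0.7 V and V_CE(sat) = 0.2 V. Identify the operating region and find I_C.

Assume active. Base-emitter loop: I_B = (V_BB − V_BE)/(R_B + (β+1)R_E) = (2.7 − 0.7)/(120 + 51×0.15) = 0.0157 mA.
I_C = β·I_B = 50×0.0157 = 0.783 mA.
V_CE = V_CC − I_C·R_C − I_E·R_E = 14 − 0.783×8.2 − 0.799×0.15 = 7.46 V > V_CE(sat), so the active-region assumption holds.

active; I_C ≈ 0.78 mA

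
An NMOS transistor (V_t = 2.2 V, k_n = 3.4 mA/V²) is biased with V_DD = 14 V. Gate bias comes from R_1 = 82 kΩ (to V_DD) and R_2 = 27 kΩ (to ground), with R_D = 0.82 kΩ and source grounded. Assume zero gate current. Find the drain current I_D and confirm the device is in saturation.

V_G = V_DD·R_2/(R_1+R_2) = 14×27/109 = 3.47 V. With the source grounded, V_GS = V_G = 3.47 V.
Assume saturation: I_D = (k_n/2)(V_GS − V_t)² = (3.4/2)×(3.47 − 2.2)² = 1.7×1.27² = 2.73 mA.
V_DS = V_DD − I_D·R_D = 14 − 2.73×0.82 = 11.8 V.
Saturation requires V_DS ≥ V_GS − V_t = 1.27 V; 11.8 ≥ 1.27 ✓.

I_D ≈ 2.7 mA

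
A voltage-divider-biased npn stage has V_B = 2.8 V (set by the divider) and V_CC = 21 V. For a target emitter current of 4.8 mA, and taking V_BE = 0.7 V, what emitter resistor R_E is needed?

V_E = V_B − V_BE = 2.8 − 0.7 = 2.1 V.
R_E = V_E / I_E = 2.1 / 4.8 = 0.437 kΩ.

R_E ≈ 0.44 kΩ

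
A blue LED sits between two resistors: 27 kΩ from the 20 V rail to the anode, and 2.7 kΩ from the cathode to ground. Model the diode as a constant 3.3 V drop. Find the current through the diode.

The two resistors are in series with the diode, so KVL gives 20 = I·27 + 3.3 + I·2.7.
I = (20 − 3.3) / (27 + 2.7) kΩ = 16.7 / 29.7 = 0.562 mA.

I ≈ 0.56 mA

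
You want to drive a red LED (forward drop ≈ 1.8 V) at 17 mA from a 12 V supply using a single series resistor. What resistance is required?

R ≈ 0.6 kΩ

The resistor drops V_S − V_D = 12 − 1.8 = 10.2 V at 17 mA.
R = 10.2 V / 17 mA = 0.6 kΩ.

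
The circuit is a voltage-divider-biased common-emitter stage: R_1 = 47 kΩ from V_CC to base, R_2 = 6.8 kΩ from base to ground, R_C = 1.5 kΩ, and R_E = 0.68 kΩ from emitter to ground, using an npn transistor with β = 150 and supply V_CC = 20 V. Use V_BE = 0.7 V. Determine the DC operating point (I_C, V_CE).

I_C ≈ 2.5 mA, V_CE ≈ 14 V

Thevenize the base divider: V_Th = V_CC·R_2/(R_1+R_2) = 20×6.8/53.8 = 2.53 V, R_Th = R_1‖R_2 = 5.94 kΩ.
Base-emitter loop: V_Th = I_B·R_Th + V_BE + (β+1)I_B·R_E, so I_B = (2.53 − 0.7) / (5.94 + 151×0.68) = 0.0168 mA.
I_C = β·I_B = 150×0.0168 = 2.52 mA, and I_E = (β+1)I_B = 2.54 mA.
V_CE = V_CC − I_C·R_C − I_E·R_E = 20 − 2.52×1.5 − 2.54×0.68 = 14.5 V.
V_CE = 14.5 V > 0.2 V confirms active-region operation.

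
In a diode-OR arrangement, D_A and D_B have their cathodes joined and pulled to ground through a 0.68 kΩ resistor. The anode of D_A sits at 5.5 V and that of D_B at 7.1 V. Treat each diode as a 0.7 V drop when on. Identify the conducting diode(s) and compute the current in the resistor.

Only D_B conducts; I_R ≈ 9.4 mA

Assume both conduct. Then node N would need to be at both 5.5−0.7 = 4.8 V and 7.1−0.7 = 6.4 V, which is impossible.
Assume only D_B conducts: V_N = 7.1 − 0.7 = 6.4 V, so I_R = 6.4/0.68 = 9.41 mA.
Check D_A: its anode-to-cathode voltage is 5.5 − 6.4 = -0.9 V < 0.7 V, so it is off. The assumption is consistent.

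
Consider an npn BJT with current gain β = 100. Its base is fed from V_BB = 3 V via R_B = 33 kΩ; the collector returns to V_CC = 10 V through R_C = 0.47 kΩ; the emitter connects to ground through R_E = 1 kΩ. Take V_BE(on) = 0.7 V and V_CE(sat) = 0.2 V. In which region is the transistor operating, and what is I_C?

Assume active. Base-emitter loop: I_B = (V_BB − V_BE)/(R_B + (β+1)R_E) = (3 − 0.7)/(33 + 101×1) = 0.0172 mA.
I_C = β·I_B = 100×0.0172 = 1.72 mA.
V_CE = V_CC − I_C·R_C − I_E·R_E = 10 − 1.72×0.47 − 1.73×1 = 7.46 V > V_CE(sat), so the active-region assumption holds.

active; I_C ≈ 1.7 mA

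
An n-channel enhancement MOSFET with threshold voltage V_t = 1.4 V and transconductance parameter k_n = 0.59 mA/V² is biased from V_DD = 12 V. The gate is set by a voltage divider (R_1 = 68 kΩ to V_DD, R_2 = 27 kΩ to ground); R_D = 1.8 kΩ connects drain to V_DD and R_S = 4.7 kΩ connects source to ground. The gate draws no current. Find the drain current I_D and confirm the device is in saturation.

I_D ≈ 0.24 mA

V_G = V_DD·R_2/(R_1+R_2) = 12×27/95 = 3.41 V.
Assume saturation: I_D = (k_n/2)(V_GS − V_t)² with V_GS = V_G − I_D·R_S = 3.41 − 4.7·I_D.
Substituting gives 6.52·I_D² − 6.58·I_D + 1.19 = 0, with roots I_D = 0.237 or 0.772 mA.
The root I_D = 0.772 mA gives V_GS = -0.218 V ≤ V_t, so take I_D = 0.237 mA.
Then V_GS = 2.3 V and V_DS = V_DD − I_D(R_D+R_S) = 12 − 0.237×6.5 = 10.5 V.
Saturation requires V_DS ≥ V_GS − V_t = 0.896 V; 10.5 ≥ 0.896 ✓.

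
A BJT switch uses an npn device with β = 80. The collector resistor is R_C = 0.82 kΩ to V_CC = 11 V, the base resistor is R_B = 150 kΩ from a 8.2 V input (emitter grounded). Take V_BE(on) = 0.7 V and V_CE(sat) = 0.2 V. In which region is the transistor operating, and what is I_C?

Assume active. Base-emitter loop: I_B = (V_BB − V_BE)/R_B = (8.2 − 0.7)/150 = 0.05 mA.
I_C = β·I_B = 80×0.05 = 4 mA.
V_CE = V_CC − I_C·R_C = 11 − 4×0.82 = 7.72 V > V_CE(sat), so the active-region assumption holds.

active; I_C ≈ 4 mA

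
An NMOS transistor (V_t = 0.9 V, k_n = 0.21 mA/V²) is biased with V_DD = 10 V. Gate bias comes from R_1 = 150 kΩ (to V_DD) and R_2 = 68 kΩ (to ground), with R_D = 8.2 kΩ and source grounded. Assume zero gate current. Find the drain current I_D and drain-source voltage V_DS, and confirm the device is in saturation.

V_G = V_DD·R_2/(R_1+R_2) = 10×68/218 = 3.12 V. With the source grounded, V_GS = V_G = 3.12 V.
Assume saturation: I_D = (k_n/2)(V_GS − V_t)² = (0.21/2)×(3.12 − 0.9)² = 0.105×2.22² = 0.517 mA.
V_DS = V_DD − I_D·R_D = 10 − 0.517×8.2 = 5.76 V.
Saturation requires V_DS ≥ V_GS − V_t = 2.22 V; 5.76 ≥ 2.22 ✓.

I_D ≈ 0.52 mA, V_DS ≈ 5.8 V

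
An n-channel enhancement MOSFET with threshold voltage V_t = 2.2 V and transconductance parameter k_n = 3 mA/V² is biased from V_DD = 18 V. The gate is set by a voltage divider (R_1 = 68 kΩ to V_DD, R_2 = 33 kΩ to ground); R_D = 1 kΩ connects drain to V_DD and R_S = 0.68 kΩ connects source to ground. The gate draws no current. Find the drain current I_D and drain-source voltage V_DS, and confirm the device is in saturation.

V_G = V_DD·R_2/(R_1+R_2) = 18×33/101 = 5.88 V.
Assume saturation: I_D = (k_n/2)(V_GS − V_t)² with V_GS = V_G − I_D·R_S = 5.88 − 0.68·I_D.
Substituting gives 0.694·I_D² − 8.51·I_D + 20.3 = 0, with roots I_D = 3.25 or 9.02 mA.
The root I_D = 9.02 mA gives V_GS = -0.252 V ≤ V_t, so take I_D = 3.25 mA.
Then V_GS = 3.67 V and V_DS = V_DD − I_D(R_D+R_S) = 18 − 3.25×1.68 = 12.5 V.
Saturation requires V_DS ≥ V_GS − V_t = 1.47 V; 12.5 ≥ 1.47 ✓.

I_D ≈ 3.2 mA, V_DS ≈ 13 V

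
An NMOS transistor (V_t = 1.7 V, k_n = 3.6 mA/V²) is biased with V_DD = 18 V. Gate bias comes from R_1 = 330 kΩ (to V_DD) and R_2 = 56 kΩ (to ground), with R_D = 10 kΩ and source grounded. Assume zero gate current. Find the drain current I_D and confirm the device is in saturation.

V_G = V_DD·R_2/(R_1+R_2) = 18×56/386 = 2.61 V. With the source grounded, V_GS = V_G = 2.61 V.
Assume saturation: I_D = (k_n/2)(V_GS − V_t)² = (3.6/2)×(2.61 − 1.7)² = 1.8×0.911² = 1.5 mA.
V_DS = V_DD − I_D·R_D = 18 − 1.5×10 = 3.05 V.
Saturation requires V_DS ≥ V_GS − V_t = 0.911 V; 3.05 ≥ 0.911 ✓.

I_D ≈ 1.5 mA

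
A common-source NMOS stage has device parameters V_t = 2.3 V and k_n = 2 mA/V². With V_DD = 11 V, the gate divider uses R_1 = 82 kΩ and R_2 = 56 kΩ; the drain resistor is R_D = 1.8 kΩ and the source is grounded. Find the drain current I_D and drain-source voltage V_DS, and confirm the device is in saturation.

V_G = V_DD·R_2/(R_1+R_2) = 11×56/138 = 4.46 V. With the source grounded, V_GS = V_G = 4.46 V.
Assume saturation: I_D = (k_n/2)(V_GS − V_t)² = (2/2)×(4.46 − 2.3)² = 1×2.16² = 4.68 mA.
V_DS = V_DD − I_D·R_D = 11 − 4.68×1.8 = 2.57 V.
Saturation requires V_DS ≥ V_GS − V_t = 2.16 V; 2.57 ≥ 2.16 ✓.

I_D ≈ 4.7 mA, V_DS ≈ 2.6 V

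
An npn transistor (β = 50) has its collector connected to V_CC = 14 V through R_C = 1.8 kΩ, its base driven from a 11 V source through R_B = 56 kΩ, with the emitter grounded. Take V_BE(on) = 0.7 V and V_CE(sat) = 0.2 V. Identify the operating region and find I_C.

saturation; I_C ≈ 7.7 mA

Assume active: I_B = (11 − 0.7)/56 = 0.184 mA, giving I_C = β·I_B = 9.2 mA.
But then V_CE = 14 − 9.2×1.8 = -2.55 V < V_CE(sat) = 0.2 V — impossible in the active region.
So the transistor is saturated. With V_CE = 0.2 V, I_C = (V_CC − 0.2)/R_C = 13.8/1.8 = 7.67 mA.
Check: β·I_B = 9.2 mA > I_C = 7.67 mA, confirming saturation.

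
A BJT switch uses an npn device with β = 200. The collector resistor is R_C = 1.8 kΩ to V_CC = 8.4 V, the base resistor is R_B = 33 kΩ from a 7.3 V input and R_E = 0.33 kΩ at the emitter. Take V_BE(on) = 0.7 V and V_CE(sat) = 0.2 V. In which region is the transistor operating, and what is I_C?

Assume active: I_B = (7.3 − 0.7)/(33 + 201×0.33) = 0.0664 mA, I_C = β·I_B = 13.3 mA.
Then V_CE = 8.4 − 13.3×1.8 − 13.4×0.33 = -19.9 V < 0.2 V — the active assumption fails.
Re-solve with V_CE = 0.2 V. KCL at the emitter: V_E/R_E = (V_BB−0.7−V_E)/R_B + (V_CC−0.2−V_E)/R_C, giving V_E = 1.32 V.
I_C = (V_CC − 0.2 − V_E)/R_C = (8.2 − 1.32)/1.8 = 3.82 mA.
Check: I_B = (6.6 − 1.32)/33 = 0.16 mA, and β·I_B = 32 mA > I_C, confirming saturation.

saturation; I_C ≈ 3.8 mA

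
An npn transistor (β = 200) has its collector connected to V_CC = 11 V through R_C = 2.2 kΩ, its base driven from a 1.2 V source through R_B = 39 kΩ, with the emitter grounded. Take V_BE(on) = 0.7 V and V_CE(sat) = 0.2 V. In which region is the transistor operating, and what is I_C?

active; I_C ≈ 2.6 mA

Assume active. Base-emitter loop: I_B = (V_BB − V_BE)/R_B = (1.2 − 0.7)/39 = 0.0128 mA.
I_C = β·I_B = 200×0.0128 = 2.56 mA.
V_CE = V_CC − I_C·R_C = 11 − 2.56×2.2 = 5.36 V > V_CE(sat), so the active-region assumption holds.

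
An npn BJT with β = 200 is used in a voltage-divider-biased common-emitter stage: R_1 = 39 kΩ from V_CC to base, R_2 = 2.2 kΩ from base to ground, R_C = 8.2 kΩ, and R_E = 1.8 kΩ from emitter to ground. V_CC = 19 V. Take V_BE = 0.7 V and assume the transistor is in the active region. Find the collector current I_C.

I_C ≈ 0.17 mA

Thevenize the base divider: V_Th = V_CC·R_2/(R_1+R_2) = 19×2.2/41.2 = 1.01 V, R_Th = R_1‖R_2 = 2.08 kΩ.
Base-emitter loop: V_Th = I_B·R_Th + V_BE + (β+1)I_B·R_E, so I_B = (1.01 − 0.7) / (2.08 + 201×1.8) = 0.000864 mA.
I_C = β·I_B = 200×0.000864 = 0.173 mA, and I_E = (β+1)I_B = 0.174 mA.
V_CE = V_CC − I_C·R_C − I_E·R_E = 19 − 0.173×8.2 − 0.174×1.8 = 17.3 V.
V_CE = 17.3 V > 0.2 V confirms active-region operation.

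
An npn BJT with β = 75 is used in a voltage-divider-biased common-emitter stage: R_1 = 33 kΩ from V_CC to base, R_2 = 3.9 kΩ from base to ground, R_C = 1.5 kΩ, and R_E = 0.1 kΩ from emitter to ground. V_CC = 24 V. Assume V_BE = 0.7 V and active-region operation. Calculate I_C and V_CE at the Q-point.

Thevenize the base divider: V_Th = V_CC·R_2/(R_1+R_2) = 24×3.9/36.9 = 2.54 V, R_Th = R_1‖R_2 = 3.49 kΩ.
Base-emitter loop: V_Th = I_B·R_Th + V_BE + (β+1)I_B·R_E, so I_B = (2.54 − 0.7) / (3.49 + 76×0.1) = 0.166 mA.
I_C = β·I_B = 75×0.166 = 12.4 mA, and I_E = (β+1)I_B = 12.6 mA.
V_CE = V_CC − I_C·R_C − I_E·R_E = 24 − 12.4×1.5 − 12.6×0.1 = 4.11 V.
V_CE = 4.11 V > 0.2 V confirms active-region operation.

I_C ≈ 12 mA, V_CE ≈ 4.1 V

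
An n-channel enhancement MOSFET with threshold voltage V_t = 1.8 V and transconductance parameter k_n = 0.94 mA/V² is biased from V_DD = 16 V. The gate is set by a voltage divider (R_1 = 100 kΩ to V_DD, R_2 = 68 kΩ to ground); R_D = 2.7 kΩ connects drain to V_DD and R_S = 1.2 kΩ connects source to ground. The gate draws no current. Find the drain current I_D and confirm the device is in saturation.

V_G = V_DD·R_2/(R_1+R_2) = 16×68/168 = 6.48 V.
Assume saturation: I_D = (k_n/2)(V_GS − V_t)² with V_GS = V_G − I_D·R_S = 6.48 − 1.2·I_D.
Substituting gives 0.677·I_D² − 6.27·I_D + 10.3 = 0, with roots I_D = 2.12 or 7.15 mA.
The root I_D = 7.15 mA gives V_GS = -2.1 V ≤ V_t, so take I_D = 2.12 mA.
Then V_GS = 3.93 V and V_DS = V_DD − I_D(R_D+R_S) = 16 − 2.12×3.9 = 7.71 V.
Saturation requires V_DS ≥ V_GS − V_t = 2.13 V; 7.71 ≥ 2.13 ✓.

I_D ≈ 2.1 mA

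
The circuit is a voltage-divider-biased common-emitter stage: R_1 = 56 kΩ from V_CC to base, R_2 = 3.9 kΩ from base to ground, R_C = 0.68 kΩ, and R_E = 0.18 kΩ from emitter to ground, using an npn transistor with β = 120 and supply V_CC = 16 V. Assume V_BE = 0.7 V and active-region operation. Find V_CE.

Thevenize the base divider: V_Th = V_CC·R_2/(R_1+R_2) = 16×3.9/59.9 = 1.04 V, R_Th = R_1‖R_2 = 3.65 kΩ.
Base-emitter loop: V_Th = I_B·R_Th + V_BE + (β+1)I_B·R_E, so I_B = (1.04 − 0.7) / (3.65 + 121×0.18) = 0.0134 mA.
I_C = β·I_B = 120×0.0134 = 1.61 mA, and I_E = (β+1)I_B = 1.63 mA.
V_CE = V_CC − I_C·R_C − I_E·R_E = 16 − 1.61×0.68 − 1.63×0.18 = 14.6 V.
V_CE = 14.6 V > 0.2 V confirms active-region operation.

V_CE ≈ 15 V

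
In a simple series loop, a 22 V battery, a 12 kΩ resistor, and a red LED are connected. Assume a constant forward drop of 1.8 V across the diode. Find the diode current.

I ≈ 1.7 mA

KVL around the loop: 22 = V_D + I·R = 1.8 + I × 12 kΩ.
So I = (22 − 1.8) / 12 kΩ = 20.2 / 12 = 1.68 mA.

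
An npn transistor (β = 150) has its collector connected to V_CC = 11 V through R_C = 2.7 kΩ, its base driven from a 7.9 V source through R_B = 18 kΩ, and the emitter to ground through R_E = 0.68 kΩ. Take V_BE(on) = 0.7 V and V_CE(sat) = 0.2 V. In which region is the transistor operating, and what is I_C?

saturation; I_C ≈ 3.1 mA

Assume active: I_B = (7.9 − 0.7)/(18 + 151×0.68) = 0.0597 mA, I_C = β·I_B = 8.95 mA.
Then V_CE = 11 − 8.95×2.7 − 9.01×0.68 = -19.3 V < 0.2 V — the active assumption fails.
Re-solve with V_CE = 0.2 V. KCL at the emitter: V_E/R_E = (V_BB−0.7−V_E)/R_B + (V_CC−0.2−V_E)/R_C, giving V_E = 2.32 V.
I_C = (V_CC − 0.2 − V_E)/R_C = (10.8 − 2.32)/2.7 = 3.14 mA.
Check: I_B = (7.2 − 2.32)/18 = 0.271 mA, and β·I_B = 40.7 mA > I_C, confirming saturation.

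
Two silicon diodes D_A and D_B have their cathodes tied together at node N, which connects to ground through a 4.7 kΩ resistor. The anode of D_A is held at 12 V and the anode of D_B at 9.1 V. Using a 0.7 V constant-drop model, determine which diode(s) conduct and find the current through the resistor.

Only D_A conducts; I_R ≈ 2.4 mA

Assume both conduct. Then node N would need to be at both 12−0.7 = 11.3 V and 9.1−0.7 = 8.4 V, which is impossible.
Assume only D_A conducts: V_N = 12 − 0.7 = 11.3 V, so I_R = 11.3/4.7 = 2.4 mA.
Check D_B: its anode-to-cathode voltage is 9.1 − 11.3 = -2.2 V < 0.7 V, so it is off. The assumption is consistent.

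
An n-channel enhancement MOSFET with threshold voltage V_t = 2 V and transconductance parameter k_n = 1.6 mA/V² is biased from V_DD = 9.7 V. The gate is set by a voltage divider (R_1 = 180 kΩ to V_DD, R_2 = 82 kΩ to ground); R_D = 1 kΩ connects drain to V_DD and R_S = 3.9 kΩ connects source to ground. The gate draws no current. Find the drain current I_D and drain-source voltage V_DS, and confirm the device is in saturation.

I_D ≈ 0.15 mA, V_DS ≈ 8.9 V

V_G = V_DD·R_2/(R_1+R_2) = 9.7×82/262 = 3.04 V.
Assume saturation: I_D = (k_n/2)(V_GS − V_t)² with V_GS = V_G − I_D·R_S = 3.04 − 3.9·I_D.
Substituting gives 12.2·I_D² − 7.46·I_D + 0.858 = 0, with roots I_D = 0.153 or 0.46 mA.
The root I_D = 0.46 mA gives V_GS = 1.24 V ≤ V_t, so take I_D = 0.153 mA.
Then V_GS = 2.44 V and V_DS = V_DD − I_D(R_D+R_S) = 9.7 − 0.153×4.9 = 8.95 V.
Saturation requires V_DS ≥ V_GS − V_t = 0.438 V; 8.95 ≥ 0.438 ✓.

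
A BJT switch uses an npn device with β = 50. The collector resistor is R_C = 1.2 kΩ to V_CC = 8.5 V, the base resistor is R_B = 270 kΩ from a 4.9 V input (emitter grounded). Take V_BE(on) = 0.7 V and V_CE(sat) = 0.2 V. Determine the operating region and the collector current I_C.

Assume active. Base-emitter loop: I_B = (V_BB − V_BE)/R_B = (4.9 − 0.7)/270 = 0.0156 mA.
I_C = β·I_B = 50×0.0156 = 0.778 mA.
V_CE = V_CC − I_C·R_C = 8.5 − 0.778×1.2 = 7.57 V > V_CE(sat), so the active-region assumption holds.

active; I_C ≈ 0.78 mA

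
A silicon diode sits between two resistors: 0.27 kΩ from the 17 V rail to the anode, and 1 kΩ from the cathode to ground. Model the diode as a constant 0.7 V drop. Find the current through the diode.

I ≈ 13 mA

The two resistors are in series with the diode, so KVL gives 17 = I·0.27 + 0.7 + I·1.
I = (17 − 0.7) / (0.27 + 1) kΩ = 16.3 / 1.27 = 12.8 mA.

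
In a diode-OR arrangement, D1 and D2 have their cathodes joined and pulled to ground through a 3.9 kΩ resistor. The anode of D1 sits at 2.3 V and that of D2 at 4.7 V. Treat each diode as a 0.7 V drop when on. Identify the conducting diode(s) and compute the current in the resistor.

Only D2 conducts; I_R ≈ 1 mA

Assume both conduct. Then node N would need to be at both 2.3−0.7 = 1.6 V and 4.7−0.7 = 4 V, which is impossible.
Assume only D2 conducts: V_N = 4.7 − 0.7 = 4 V, so I_R = 4/3.9 = 1.03 mA.
Check D1: its anode-to-cathode voltage is 2.3 − 4 = -1.7 V < 0.7 V, so it is off. The assumption is consistent.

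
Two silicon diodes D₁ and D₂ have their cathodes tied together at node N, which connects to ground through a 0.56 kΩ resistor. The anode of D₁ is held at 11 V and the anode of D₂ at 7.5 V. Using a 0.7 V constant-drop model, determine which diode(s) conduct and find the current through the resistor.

Assume both conduct. Then node N would need to be at both 11−0.7 = 10.3 V and 7.5−0.7 = 6.8 V, which is impossible.
Assume only D₁ conducts: V_N = 11 − 0.7 = 10.3 V, so I_R = 10.3/0.56 = 18.4 mA.
Check D₂: its anode-to-cathode voltage is 7.5 − 10.3 = -2.8 V < 0.7 V, so it is off. The assumption is consistent.

Only D₁ conducts; I_R ≈ 18 mA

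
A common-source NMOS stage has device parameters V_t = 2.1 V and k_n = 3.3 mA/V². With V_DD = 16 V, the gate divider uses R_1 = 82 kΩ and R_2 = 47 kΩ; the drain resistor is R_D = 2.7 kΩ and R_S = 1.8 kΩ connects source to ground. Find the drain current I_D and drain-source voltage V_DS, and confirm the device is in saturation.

I_D ≈ 1.5 mA, V_DS ≈ 9.1 V

V_G = V_DD·R_2/(R_1+R_2) = 16×47/129 = 5.83 V.
Assume saturation: I_D = (k_n/2)(V_GS − V_t)² with V_GS = V_G − I_D·R_S = 5.83 − 1.8·I_D.
Substituting gives 5.35·I_D² − 23.2·I_D + 22.9 = 0, with roots I_D = 1.54 or 2.79 mA.
The root I_D = 2.79 mA gives V_GS = 0.798 V ≤ V_t, so take I_D = 1.54 mA.
Then V_GS = 3.06 V and V_DS = V_DD − I_D(R_D+R_S) = 16 − 1.54×4.5 = 9.09 V.
Saturation requires V_DS ≥ V_GS − V_t = 0.965 V; 9.09 ≥ 0.965 ✓.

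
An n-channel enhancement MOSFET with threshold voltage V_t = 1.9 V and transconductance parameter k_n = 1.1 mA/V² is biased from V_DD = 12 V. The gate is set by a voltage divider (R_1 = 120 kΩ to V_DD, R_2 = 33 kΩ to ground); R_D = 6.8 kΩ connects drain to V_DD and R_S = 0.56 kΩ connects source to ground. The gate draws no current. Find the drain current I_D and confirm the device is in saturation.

I_D ≈ 0.19 mA

V_G = V_DD·R_2/(R_1+R_2) = 12×33/153 = 2.59 V.
Assume saturation: I_D = (k_n/2)(V_GS − V_t)² with V_GS = V_G − I_D·R_S = 2.59 − 0.56·I_D.
Substituting gives 0.172·I_D² − 1.42·I_D + 0.261 = 0, with roots I_D = 0.187 or 8.07 mA.
The root I_D = 8.07 mA gives V_GS = -1.93 V ≤ V_t, so take I_D = 0.187 mA.
Then V_GS = 2.48 V and V_DS = V_DD − I_D(R_D+R_S) = 12 − 0.187×7.36 = 10.6 V.
Saturation requires V_DS ≥ V_GS − V_t = 0.583 V; 10.6 ≥ 0.583 ✓.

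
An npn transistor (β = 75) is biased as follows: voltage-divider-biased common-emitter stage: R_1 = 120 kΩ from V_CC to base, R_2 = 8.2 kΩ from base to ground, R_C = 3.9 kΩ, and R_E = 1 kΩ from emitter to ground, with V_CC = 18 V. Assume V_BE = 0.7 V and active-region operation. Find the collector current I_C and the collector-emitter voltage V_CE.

Thevenize the base divider: V_Th = V_CC·R_2/(R_1+R_2) = 18×8.2/128 = 1.15 V, R_Th = R_1‖R_2 = 7.68 kΩ.
Base-emitter loop: V_Th = I_B·R_Th + V_BE + (β+1)I_B·R_E, so I_B = (1.15 − 0.7) / (7.68 + 76×1) = 0.00539 mA.
I_C = β·I_B = 75×0.00539 = 0.405 mA, and I_E = (β+1)I_B = 0.41 mA.
V_CE = V_CC − I_C·R_C − I_E·R_E = 18 − 0.405×3.9 − 0.41×1 = 16 V.
V_CE = 16 V > 0.2 V confirms active-region operation.

I_C ≈ 0.4 mA, V_CE ≈ 16 V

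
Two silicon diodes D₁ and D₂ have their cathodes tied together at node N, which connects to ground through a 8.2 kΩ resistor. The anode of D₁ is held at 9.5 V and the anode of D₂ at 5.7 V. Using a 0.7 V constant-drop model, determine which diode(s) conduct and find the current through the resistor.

Only D₁ conducts; I_R ≈ 1.1 mA

Assume both conduct. Then node N would need to be at both 9.5−0.7 = 8.8 V and 5.7−0.7 = 5 V, which is impossible.
Assume only D₁ conducts: V_N = 9.5 − 0.7 = 8.8 V, so I_R = 8.8/8.2 = 1.07 mA.
Check D₂: its anode-to-cathode voltage is 5.7 − 8.8 = -3.1 V < 0.7 V, so it is off. The assumption is consistent.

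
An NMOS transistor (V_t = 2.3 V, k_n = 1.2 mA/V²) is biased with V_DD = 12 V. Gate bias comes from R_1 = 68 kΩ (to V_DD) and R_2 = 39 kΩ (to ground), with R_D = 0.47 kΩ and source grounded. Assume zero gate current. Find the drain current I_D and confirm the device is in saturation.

I_D ≈ 2.6 mA

V_G = V_DD·R_2/(R_1+R_2) = 12×39/107 = 4.37 V. With the source grounded, V_GS = V_G = 4.37 V.
Assume saturation: I_D = (k_n/2)(V_GS − V_t)² = (1.2/2)×(4.37 − 2.3)² = 0.6×2.07² = 2.58 mA.
V_DS = V_DD − I_D·R_D = 12 − 2.58×0.47 = 10.8 V.
Saturation requires V_DS ≥ V_GS − V_t = 2.07 V; 10.8 ≥ 2.07 ✓.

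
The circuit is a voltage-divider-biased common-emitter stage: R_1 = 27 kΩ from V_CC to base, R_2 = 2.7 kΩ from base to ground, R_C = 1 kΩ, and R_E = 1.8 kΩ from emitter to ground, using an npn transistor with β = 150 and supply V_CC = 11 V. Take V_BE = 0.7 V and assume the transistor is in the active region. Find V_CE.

Thevenize the base divider: V_Th = V_CC·R_2/(R_1+R_2) = 11×2.7/29.7 = 1 V, R_Th = R_1‖R_2 = 2.45 kΩ.
Base-emitter loop: V_Th = I_B·R_Th + V_BE + (β+1)I_B·R_E, so I_B = (1 − 0.7) / (2.45 + 151×1.8) = 0.00109 mA.
I_C = β·I_B = 150×0.00109 = 0.164 mA, and I_E = (β+1)I_B = 0.165 mA.
V_CE = V_CC − I_C·R_C − I_E·R_E = 11 − 0.164×1 − 0.165×1.8 = 10.5 V.
V_CE = 10.5 V > 0.2 V confirms active-region operation.

V_CE ≈ 11 V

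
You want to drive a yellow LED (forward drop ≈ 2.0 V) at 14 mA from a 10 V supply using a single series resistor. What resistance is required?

The resistor drops V_S − V_D = 10 − 2.0 = 8 V at 14 mA.
R = 8 V / 14 mA = 0.571 kΩ.

R ≈ 0.57 kΩ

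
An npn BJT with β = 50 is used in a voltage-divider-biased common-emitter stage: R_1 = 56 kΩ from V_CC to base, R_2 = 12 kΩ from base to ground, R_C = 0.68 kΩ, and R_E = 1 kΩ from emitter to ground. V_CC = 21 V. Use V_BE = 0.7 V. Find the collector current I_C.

Thevenize the base divider: V_Th = V_CC·R_2/(R_1+R_2) = 21×12/68 = 3.71 V, R_Th = R_1‖R_2 = 9.88 kΩ.
Base-emitter loop: V_Th = I_B·R_Th + V_BE + (β+1)I_B·R_E, so I_B = (3.71 − 0.7) / (9.88 + 51×1) = 0.0494 mA.
I_C = β·I_B = 50×0.0494 = 2.47 mA, and I_E = (β+1)I_B = 2.52 mA.
V_CE = V_CC − I_C·R_C − I_E·R_E = 21 − 2.47×0.68 − 2.52×1 = 16.8 V.
V_CE = 16.8 V > 0.2 V confirms active-region operation.

I_C ≈ 2.5 mA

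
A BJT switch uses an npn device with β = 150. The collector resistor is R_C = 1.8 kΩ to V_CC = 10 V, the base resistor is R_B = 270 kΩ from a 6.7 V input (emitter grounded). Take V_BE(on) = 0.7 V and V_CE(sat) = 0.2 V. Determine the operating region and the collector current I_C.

Assume active. Base-emitter loop: I_B = (V_BB − V_BE)/R_B = (6.7 − 0.7)/270 = 0.0222 mA.
I_C = β·I_B = 150×0.0222 = 3.33 mA.
V_CE = V_CC − I_C·R_C = 10 − 3.33×1.8 = 4 V > V_CE(sat), so the active-region assumption holds.

active; I_C ≈ 3.3 mA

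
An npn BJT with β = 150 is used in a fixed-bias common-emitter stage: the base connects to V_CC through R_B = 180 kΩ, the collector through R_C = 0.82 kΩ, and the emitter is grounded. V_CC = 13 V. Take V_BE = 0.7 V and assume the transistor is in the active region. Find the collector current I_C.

Base loop: V_CC = I_B·R_B + V_BE, so I_B = (13 − 0.7)/180 kΩ = 0.0683 mA.
In the active region I_C = β·I_B = 150 × 0.0683 = 10.3 mA.
Collector loop: V_CE = V_CC − I_C·R_C = 13 − 10.3×0.82 = 4.59 V.
Since V_CE = 4.59 V > V_CE(sat) ≈ 0.2 V, the transistor is in the active region as assumed.

I_C ≈ 10 mA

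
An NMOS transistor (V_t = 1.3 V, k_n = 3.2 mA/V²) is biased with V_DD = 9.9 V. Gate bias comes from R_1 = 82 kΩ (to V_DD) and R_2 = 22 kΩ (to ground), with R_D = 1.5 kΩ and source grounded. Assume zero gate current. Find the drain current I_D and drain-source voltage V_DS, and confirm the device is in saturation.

I_D ≈ 1 mA, V_DS ≈ 8.4 V

V_G = V_DD·R_2/(R_1+R_2) = 9.9×22/104 = 2.09 V. With the source grounded, V_GS = V_G = 2.09 V.
Assume saturation: I_D = (k_n/2)(V_GS − V_t)² = (3.2/2)×(2.09 − 1.3)² = 1.6×0.794² = 1.01 mA.
V_DS = V_DD − I_D·R_D = 9.9 − 1.01×1.5 = 8.39 V.
Saturation requires V_DS ≥ V_GS − V_t = 0.794 V; 8.39 ≥ 0.794 ✓.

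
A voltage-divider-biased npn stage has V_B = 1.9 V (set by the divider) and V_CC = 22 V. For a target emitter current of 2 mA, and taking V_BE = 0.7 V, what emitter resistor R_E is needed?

R_E ≈ 0.6 kΩ

V_E = V_B − V_BE = 1.9 − 0.7 = 1.2 V.
R_E = V_E / I_E = 1.2 / 2 = 0.6 kΩ.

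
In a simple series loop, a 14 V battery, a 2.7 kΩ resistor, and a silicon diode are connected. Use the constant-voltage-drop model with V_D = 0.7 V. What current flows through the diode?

KVL around the loop: 14 = V_D + I·R = 0.7 + I × 2.7 kΩ.
So I = (14 − 0.7) / 2.7 kΩ = 13.3 / 2.7 = 4.93 mA.

I ≈ 4.9 mA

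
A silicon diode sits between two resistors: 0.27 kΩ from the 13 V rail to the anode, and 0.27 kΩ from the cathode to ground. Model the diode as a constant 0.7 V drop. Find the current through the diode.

The two resistors are in series with the diode, so KVL gives 13 = I·0.27 + 0.7 + I·0.27.
I = (13 − 0.7) / (0.27 + 0.27) kΩ = 12.3 / 0.54 = 22.8 mA.

I ≈ 23 mA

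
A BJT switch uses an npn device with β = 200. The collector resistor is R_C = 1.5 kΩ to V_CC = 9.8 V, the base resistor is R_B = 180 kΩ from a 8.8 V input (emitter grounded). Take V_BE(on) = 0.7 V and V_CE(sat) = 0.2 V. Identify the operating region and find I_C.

Assume active: I_B = (8.8 − 0.7)/180 = 0.045 mA, giving I_C = β·I_B = 9 mA.
But then V_CE = 9.8 − 9×1.5 = -3.7 V < V_CE(sat) = 0.2 V — impossible in the active region.
So the transistor is saturated. With V_CE = 0.2 V, I_C = (V_CC − 0.2)/R_C = 9.6/1.5 = 6.4 mA.
Check: β·I_B = 9 mA > I_C = 6.4 mA, confirming saturation.

saturation; I_C ≈ 6.4 mA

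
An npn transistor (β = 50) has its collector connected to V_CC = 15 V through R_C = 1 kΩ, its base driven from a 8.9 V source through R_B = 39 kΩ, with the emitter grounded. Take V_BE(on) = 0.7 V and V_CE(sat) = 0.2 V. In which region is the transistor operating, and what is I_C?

Assume active. Base-emitter loop: I_B = (V_BB − V_BE)/R_B = (8.9 − 0.7)/39 = 0.21 mA.
I_C = β·I_B = 50×0.21 = 10.5 mA.
V_CE = V_CC − I_C·R_C = 15 − 10.5×1 = 4.49 V > V_CE(sat), so the active-region assumption holds.

active; I_C ≈ 11 mA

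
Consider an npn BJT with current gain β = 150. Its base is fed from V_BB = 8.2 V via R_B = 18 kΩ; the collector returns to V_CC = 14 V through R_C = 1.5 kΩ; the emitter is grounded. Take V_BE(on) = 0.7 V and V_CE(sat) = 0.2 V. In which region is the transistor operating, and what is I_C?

saturation; I_C ≈ 9.2 mA

Assume active: I_B = (8.2 − 0.7)/18 = 0.417 mA, giving I_C = β·I_B = 62.5 mA.
But then V_CE = 14 − 62.5×1.5 = -79.7 V < V_CE(sat) = 0.2 V — impossible in the active region.
So the transistor is saturated. With V_CE = 0.2 V, I_C = (V_CC − 0.2)/R_C = 13.8/1.5 = 9.2 mA.
Check: β·I_B = 62.5 mA > I_C = 9.2 mA, confirming saturation.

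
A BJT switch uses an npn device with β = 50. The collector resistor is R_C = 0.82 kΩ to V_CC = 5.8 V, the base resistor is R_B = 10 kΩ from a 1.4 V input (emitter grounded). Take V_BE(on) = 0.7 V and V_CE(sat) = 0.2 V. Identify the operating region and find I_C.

active; I_C ≈ 3.5 mA

Assume active. Base-emitter loop: I_B = (V_BB − V_BE)/R_B = (1.4 − 0.7)/10 = 0.07 mA.
I_C = β·I_B = 50×0.07 = 3.5 mA.
V_CE = V_CC − I_C·R_C = 5.8 − 3.5×0.82 = 2.93 V > V_CE(sat), so the active-region assumption holds.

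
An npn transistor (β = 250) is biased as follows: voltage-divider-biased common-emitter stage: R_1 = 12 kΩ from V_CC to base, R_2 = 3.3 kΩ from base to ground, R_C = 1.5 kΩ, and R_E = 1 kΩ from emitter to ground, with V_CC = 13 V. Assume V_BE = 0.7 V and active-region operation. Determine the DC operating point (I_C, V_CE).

Thevenize the base divider: V_Th = V_CC·R_2/(R_1+R_2) = 13×3.3/15.3 = 2.8 V, R_Th = R_1‖R_2 = 2.59 kΩ.
Base-emitter loop: V_Th = I_B·R_Th + V_BE + (β+1)I_B·R_E, so I_B = (2.8 − 0.7) / (2.59 + 251×1) = 0.0083 mA.
I_C = β·I_B = 250×0.0083 = 2.07 mA, and I_E = (β+1)I_B = 2.08 mA.
V_CE = V_CC − I_C·R_C − I_E·R_E = 13 − 2.07×1.5 − 2.08×1 = 7.81 V.
V_CE = 7.81 V > 0.2 V confirms active-region operation.

I_C ≈ 2.1 mA, V_CE ≈ 7.8 V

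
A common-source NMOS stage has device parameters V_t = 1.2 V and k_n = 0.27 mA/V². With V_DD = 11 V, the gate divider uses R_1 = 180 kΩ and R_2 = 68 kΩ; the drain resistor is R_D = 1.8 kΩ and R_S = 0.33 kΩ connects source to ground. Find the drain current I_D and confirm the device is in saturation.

I_D ≈ 0.39 mA

V_G = V_DD·R_2/(R_1+R_2) = 11×68/248 = 3.02 V.
Assume saturation: I_D = (k_n/2)(V_GS − V_t)² with V_GS = V_G − I_D·R_S = 3.02 − 0.33·I_D.
Substituting gives 0.0147·I_D² − 1.16·I_D + 0.445 = 0, with roots I_D = 0.385 or 78.6 mA.
The root I_D = 78.6 mA gives V_GS = -22.9 V ≤ V_t, so take I_D = 0.385 mA.
Then V_GS = 2.89 V and V_DS = V_DD − I_D(R_D+R_S) = 11 − 0.385×2.13 = 10.2 V.
Saturation requires V_DS ≥ V_GS − V_t = 1.69 V; 10.2 ≥ 1.69 ✓.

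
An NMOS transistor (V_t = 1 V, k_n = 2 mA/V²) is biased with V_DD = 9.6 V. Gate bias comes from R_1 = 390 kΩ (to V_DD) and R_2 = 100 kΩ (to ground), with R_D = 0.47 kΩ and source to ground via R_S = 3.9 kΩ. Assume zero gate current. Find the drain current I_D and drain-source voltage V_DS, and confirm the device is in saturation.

I_D ≈ 0.15 mA, V_DS ≈ 9 V

V_G = V_DD·R_2/(R_1+R_2) = 9.6×100/490 = 1.96 V.
Assume saturation: I_D = (k_n/2)(V_GS − V_t)² with V_GS = V_G − I_D·R_S = 1.96 − 3.9·I_D.
Substituting gives 15.2·I_D² − 8.48·I_D + 0.92 = 0, with roots I_D = 0.147 or 0.41 mA.
The root I_D = 0.41 mA gives V_GS = 0.36 V ≤ V_t, so take I_D = 0.147 mA.
Then V_GS = 1.38 V and V_DS = V_DD − I_D(R_D+R_S) = 9.6 − 0.147×4.37 = 8.96 V.
Saturation requires V_DS ≥ V_GS − V_t = 0.384 V; 8.96 ≥ 0.384 ✓.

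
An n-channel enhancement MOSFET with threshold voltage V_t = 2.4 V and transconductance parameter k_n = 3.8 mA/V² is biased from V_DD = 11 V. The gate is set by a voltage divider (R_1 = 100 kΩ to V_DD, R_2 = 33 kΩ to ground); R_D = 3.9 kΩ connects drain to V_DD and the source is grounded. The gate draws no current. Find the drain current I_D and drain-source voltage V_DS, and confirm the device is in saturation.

I_D ≈ 0.21 mA, V_DS ≈ 10 V

V_G = V_DD·R_2/(R_1+R_2) = 11×33/133 = 2.73 V. With the source grounded, V_GS = V_G = 2.73 V.
Assume saturation: I_D = (k_n/2)(V_GS − V_t)² = (3.8/2)×(2.73 − 2.4)² = 1.9×0.329² = 0.206 mA.
V_DS = V_DD − I_D·R_D = 11 − 0.206×3.9 = 10.2 V.
Saturation requires V_DS ≥ V_GS − V_t = 0.329 V; 10.2 ≥ 0.329 ✓.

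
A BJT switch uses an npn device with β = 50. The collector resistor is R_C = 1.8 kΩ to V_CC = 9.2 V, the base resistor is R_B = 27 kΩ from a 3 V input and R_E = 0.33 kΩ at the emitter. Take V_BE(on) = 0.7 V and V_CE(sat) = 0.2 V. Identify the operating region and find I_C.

Assume active. Base-emitter loop: I_B = (V_BB − V_BE)/(R_B + (β+1)R_E) = (3 − 0.7)/(27 + 51×0.33) = 0.0525 mA.
I_C = β·I_B = 50×0.0525 = 2.62 mA.
V_CE = V_CC − I_C·R_C − I_E·R_E = 9.2 − 2.62×1.8 − 2.68×0.33 = 3.59 V > V_CE(sat), so the active-region assumption holds.

active; I_C ≈ 2.6 mA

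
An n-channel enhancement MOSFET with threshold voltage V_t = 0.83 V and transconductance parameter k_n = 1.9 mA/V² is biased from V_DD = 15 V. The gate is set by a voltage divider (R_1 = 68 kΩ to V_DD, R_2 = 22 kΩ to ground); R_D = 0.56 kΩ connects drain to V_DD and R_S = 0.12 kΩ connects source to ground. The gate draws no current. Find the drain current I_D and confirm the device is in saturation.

I_D ≈ 4.8 mA

V_G = V_DD·R_2/(R_1+R_2) = 15×22/90 = 3.67 V.
Assume saturation: I_D = (k_n/2)(V_GS − V_t)² with V_GS = V_G − I_D·R_S = 3.67 − 0.12·I_D.
Substituting gives 0.0137·I_D² − 1.65·I_D + 7.64 = 0, with roots I_D = 4.84 or 116 mA.
The root I_D = 116 mA gives V_GS = -10.2 V ≤ V_t, so take I_D = 4.84 mA.
Then V_GS = 3.09 V and V_DS = V_DD − I_D(R_D+R_S) = 15 − 4.84×0.68 = 11.7 V.
Saturation requires V_DS ≥ V_GS − V_t = 2.26 V; 11.7 ≥ 2.26 ✓.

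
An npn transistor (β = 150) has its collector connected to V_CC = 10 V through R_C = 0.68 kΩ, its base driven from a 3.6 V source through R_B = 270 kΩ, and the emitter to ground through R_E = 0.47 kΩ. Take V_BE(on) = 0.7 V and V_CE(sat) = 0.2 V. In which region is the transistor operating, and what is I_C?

Assume active. Base-emitter loop: I_B = (V_BB − V_BE)/(R_B + (β+1)R_E) = (3.6 − 0.7)/(270 + 151×0.47) = 0.00851 mA.
I_C = β·I_B = 150×0.00851 = 1.28 mA.
V_CE = V_CC − I_C·R_C − I_E·R_E = 10 − 1.28×0.68 − 1.28×0.47 = 8.53 V > V_CE(sat), so the active-region assumption holds.

active; I_C ≈ 1.3 mA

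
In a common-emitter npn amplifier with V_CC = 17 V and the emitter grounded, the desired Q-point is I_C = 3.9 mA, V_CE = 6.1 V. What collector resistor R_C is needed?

Collector loop: V_CC = I_C·R_C + V_CE.
R_C = (V_CC − V_CE)/I_C = (17 − 6.1)/3.9 = 2.79 kΩ.

R_C ≈ 2.8 kΩ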